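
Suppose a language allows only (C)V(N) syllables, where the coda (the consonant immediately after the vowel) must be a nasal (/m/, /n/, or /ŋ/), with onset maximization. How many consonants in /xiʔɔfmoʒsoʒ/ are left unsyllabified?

Under (C)V(N), the unsyllabifiable consonants are /f/, /ʒ/, /ʒ/ (only a nasal (/m/, /n/, or /ŋ/) is licensed in coda position; onsets are limited to one consonant).

3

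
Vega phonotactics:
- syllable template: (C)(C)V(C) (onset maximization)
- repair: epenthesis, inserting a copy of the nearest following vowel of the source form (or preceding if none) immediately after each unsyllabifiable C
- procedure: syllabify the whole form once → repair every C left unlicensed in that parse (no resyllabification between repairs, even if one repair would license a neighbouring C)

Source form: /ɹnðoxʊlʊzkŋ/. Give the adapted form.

Syllabifying with onset maximization leaves /ɹ/, /k/, /ŋ/ stranded (at most one coda consonant is licensed; onsets may contain at most 2 consonants).
Each unlicensed consonant becomes the onset of a new syllable: /ɹ/ → /ɹo/, /k/ → /kʊ/, /ŋ/ → /ŋʊ/.

ɹonðoxʊlʊzkʊŋʊ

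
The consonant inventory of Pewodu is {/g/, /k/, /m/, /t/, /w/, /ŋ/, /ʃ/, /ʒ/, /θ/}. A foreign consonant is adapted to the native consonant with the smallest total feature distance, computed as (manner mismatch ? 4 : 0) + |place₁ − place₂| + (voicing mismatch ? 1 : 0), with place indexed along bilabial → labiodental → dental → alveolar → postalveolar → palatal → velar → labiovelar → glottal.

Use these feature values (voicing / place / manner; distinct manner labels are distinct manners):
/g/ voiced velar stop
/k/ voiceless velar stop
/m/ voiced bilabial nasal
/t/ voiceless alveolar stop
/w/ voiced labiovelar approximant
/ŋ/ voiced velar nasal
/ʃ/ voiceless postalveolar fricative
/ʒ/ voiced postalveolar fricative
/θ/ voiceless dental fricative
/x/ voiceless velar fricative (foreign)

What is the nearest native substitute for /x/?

ʃ

/ʃ/ is closest: same manner (fricative), place distance 2 (velar→postalveolar), same voicing; total 2. Next closest is /ʒ/ at distance 3.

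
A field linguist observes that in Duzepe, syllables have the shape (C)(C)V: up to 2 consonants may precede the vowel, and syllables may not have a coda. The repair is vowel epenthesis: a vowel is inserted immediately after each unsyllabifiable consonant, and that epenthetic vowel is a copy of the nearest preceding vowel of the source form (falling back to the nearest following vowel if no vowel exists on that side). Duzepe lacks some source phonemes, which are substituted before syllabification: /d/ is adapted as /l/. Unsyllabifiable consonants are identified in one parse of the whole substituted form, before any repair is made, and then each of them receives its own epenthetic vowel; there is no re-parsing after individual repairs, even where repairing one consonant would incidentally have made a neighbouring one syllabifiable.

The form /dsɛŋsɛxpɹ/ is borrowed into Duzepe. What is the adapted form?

lsɛŋsɛxɛpɛɹɛ

Substitution: /d/ → /l/, giving /lsɛŋsɛxpɹ/.
The consonants /x/, /p/, /ɹ/ cannot be parsed into a legal (C)(C)V syllable (no codas are permitted; onsets may contain at most 2 consonants).
Epenthesis after each stranded consonant: /x/ → /xɛ/, /p/ → /pɛ/, /ɹ/ → /ɹɛ/.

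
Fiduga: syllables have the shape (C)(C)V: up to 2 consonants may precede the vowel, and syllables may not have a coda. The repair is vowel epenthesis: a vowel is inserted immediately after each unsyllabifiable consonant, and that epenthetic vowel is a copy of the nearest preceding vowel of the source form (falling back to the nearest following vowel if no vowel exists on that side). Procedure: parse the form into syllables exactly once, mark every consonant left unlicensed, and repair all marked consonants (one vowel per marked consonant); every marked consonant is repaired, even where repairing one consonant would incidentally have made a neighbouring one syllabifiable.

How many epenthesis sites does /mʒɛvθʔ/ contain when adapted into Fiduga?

The unsyllabifiable consonants are /v/, /θ/, /ʔ/; each receives one epenthetic vowel.

3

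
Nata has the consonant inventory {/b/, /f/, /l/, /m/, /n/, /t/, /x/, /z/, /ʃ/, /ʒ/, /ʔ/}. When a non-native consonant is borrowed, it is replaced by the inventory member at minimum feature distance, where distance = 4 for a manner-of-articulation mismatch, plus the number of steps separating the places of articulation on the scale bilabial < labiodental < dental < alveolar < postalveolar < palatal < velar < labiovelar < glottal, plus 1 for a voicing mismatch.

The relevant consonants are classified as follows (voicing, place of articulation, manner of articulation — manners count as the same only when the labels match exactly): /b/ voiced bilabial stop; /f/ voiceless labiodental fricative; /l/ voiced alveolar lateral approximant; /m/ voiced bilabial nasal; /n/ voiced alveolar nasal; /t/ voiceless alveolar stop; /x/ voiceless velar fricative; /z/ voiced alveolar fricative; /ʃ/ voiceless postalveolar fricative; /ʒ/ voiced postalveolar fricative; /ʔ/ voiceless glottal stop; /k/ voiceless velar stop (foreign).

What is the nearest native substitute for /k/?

/ʔ/ is closest: same manner (stop), place distance 2 (velar→glottal), same voicing; total 2. Next closest is /t/ at distance 3.

ʔ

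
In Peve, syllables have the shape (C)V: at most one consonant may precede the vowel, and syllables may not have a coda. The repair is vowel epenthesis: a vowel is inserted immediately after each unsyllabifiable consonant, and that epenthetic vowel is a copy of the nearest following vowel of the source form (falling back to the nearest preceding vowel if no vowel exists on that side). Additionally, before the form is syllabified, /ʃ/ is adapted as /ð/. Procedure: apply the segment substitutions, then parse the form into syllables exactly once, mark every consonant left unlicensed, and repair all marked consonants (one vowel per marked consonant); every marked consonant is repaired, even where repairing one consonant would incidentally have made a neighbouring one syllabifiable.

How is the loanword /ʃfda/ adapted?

Substitution: /ʃ/ → /ð/, giving /ðfda/.
Syllabifying with onset maximization leaves /ð/, /f/ stranded (no codas are permitted; onsets are limited to one consonant).
Epenthesis after each stranded consonant: /ð/ → /ða/, /f/ → /fa/.

ðafada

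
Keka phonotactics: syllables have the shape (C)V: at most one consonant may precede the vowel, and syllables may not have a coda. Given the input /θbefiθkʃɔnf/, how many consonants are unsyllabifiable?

The consonants /θ/, /θ/, /k/, /n/, /f/ cannot be parsed into a legal (C)V syllable (no codas are permitted; onsets are limited to one consonant).

5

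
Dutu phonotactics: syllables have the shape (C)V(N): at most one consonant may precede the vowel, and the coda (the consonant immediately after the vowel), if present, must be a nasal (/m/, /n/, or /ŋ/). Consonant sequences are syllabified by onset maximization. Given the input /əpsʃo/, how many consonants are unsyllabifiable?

The consonants /p/, /s/ cannot be parsed into a legal (C)V(N) syllable (only a nasal (/m/, /n/, or /ŋ/) is licensed in coda position; onsets are limited to one consonant).

2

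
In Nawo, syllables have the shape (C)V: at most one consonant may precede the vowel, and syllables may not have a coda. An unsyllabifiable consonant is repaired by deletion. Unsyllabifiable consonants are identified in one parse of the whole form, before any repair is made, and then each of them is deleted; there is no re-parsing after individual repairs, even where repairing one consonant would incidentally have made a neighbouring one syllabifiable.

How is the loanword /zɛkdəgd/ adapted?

zɛdə

Under (C)V, the unsyllabifiable consonants are /k/, /g/, /d/ (no codas are permitted; onsets are limited to one consonant).
Deleting the stranded consonants removes /k/, /g/, /d/.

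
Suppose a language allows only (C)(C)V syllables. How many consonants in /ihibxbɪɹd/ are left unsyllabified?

3

Under (C)(C)V, the unsyllabifiable consonants are /b/, /ɹ/, /d/ (no codas are permitted; onsets may contain at most 2 consonants).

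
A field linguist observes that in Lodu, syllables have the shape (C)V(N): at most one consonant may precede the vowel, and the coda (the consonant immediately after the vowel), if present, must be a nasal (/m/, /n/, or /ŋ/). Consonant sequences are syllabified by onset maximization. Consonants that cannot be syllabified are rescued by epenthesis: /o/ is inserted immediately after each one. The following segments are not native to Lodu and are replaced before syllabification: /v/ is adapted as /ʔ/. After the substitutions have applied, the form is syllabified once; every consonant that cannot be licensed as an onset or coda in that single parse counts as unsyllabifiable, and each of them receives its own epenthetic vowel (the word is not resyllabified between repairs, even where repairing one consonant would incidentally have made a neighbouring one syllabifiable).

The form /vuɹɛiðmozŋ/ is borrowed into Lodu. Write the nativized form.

ʔuɹɛiðomozoŋo

Substitution: /v/ → /ʔ/, giving /ʔuɹɛiðmozŋ/.
Syllabifying with onset maximization leaves /ð/, /z/, /ŋ/ stranded (only a nasal (/m/, /n/, or /ŋ/) is licensed in coda position; onsets are limited to one consonant).
Each unlicensed consonant becomes the onset of a new syllable: /ð/ → /ðo/, /z/ → /zo/, /ŋ/ → /ŋo/.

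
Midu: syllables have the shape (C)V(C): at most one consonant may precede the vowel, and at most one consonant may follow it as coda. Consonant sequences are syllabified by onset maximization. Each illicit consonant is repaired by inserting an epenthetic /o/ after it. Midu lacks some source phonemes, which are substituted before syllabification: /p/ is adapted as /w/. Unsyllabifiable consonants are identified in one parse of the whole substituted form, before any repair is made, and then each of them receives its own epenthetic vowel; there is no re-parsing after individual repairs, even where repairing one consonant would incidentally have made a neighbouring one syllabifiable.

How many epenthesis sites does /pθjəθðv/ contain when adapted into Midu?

After substitution the input is /wθjəθðv/.
The unsyllabifiable consonants are /w/, /θ/, /ð/, /v/; each receives one epenthetic vowel.

4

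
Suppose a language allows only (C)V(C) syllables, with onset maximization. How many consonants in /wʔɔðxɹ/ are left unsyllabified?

Under (C)V(C), the unsyllabifiable consonants are /w/, /x/, /ɹ/ (at most one coda consonant is licensed; onsets are limited to one consonant).

3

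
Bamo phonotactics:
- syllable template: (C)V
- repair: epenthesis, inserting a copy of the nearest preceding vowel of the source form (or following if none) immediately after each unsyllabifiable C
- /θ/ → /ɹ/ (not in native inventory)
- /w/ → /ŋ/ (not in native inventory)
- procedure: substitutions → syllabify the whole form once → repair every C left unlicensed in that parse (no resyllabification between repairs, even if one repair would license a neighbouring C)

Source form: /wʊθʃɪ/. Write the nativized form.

Substitution: /w/ → /ŋ/, /θ/ → /ɹ/, giving /ŋʊɹʃɪ/.
Syllabifying with onset maximization leaves /ɹ/ stranded (no codas are permitted; onsets are limited to one consonant).
Epenthesis after each stranded consonant: /ɹ/ → /ɹʊ/.

ŋʊɹʊʃɪ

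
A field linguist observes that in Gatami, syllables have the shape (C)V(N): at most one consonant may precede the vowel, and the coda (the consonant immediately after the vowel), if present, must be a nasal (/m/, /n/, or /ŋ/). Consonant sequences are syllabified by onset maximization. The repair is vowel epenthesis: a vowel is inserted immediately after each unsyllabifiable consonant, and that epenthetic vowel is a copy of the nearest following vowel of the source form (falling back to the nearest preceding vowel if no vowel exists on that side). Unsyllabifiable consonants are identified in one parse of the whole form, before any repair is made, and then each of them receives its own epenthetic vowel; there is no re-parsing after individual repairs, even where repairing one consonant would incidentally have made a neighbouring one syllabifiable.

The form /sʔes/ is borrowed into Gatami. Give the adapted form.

seʔese

The consonants /s/, /s/ cannot be parsed into a legal (C)V(N) syllable (only a nasal (/m/, /n/, or /ŋ/) is licensed in coda position; onsets are limited to one consonant).
Inserting the epenthetic vowel yields /s/ → /se/, /s/ → /se/.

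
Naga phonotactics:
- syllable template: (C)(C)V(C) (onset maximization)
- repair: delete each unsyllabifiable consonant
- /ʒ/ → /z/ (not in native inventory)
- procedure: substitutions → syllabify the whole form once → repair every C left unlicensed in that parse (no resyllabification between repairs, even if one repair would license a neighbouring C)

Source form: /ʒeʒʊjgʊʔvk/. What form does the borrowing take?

zezʊjgʊʔ

Substitution: /ʒ/ → /z/, giving /zezʊjgʊʔvk/.
Under (C)(C)V(C), the unsyllabifiable consonants are /v/, /k/ (at most one coda consonant is licensed; onsets may contain at most 2 consonants).
Deleting the stranded consonants removes /v/, /k/.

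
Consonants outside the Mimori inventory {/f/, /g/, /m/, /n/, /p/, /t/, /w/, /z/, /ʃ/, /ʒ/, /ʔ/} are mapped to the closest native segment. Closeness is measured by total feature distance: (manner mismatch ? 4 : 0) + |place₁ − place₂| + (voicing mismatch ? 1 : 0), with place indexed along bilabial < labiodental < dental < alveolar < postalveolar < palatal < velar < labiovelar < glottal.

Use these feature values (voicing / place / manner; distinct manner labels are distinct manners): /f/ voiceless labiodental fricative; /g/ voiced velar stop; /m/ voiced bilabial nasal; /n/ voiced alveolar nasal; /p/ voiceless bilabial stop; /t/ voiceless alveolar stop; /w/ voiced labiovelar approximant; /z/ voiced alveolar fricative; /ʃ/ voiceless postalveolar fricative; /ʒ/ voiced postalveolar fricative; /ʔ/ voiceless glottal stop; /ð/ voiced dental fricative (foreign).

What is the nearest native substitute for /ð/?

/z/ is closest: same manner (fricative), place distance 1 (dental→alveolar), same voicing; total 1. Next closest is /f/ at distance 2.

z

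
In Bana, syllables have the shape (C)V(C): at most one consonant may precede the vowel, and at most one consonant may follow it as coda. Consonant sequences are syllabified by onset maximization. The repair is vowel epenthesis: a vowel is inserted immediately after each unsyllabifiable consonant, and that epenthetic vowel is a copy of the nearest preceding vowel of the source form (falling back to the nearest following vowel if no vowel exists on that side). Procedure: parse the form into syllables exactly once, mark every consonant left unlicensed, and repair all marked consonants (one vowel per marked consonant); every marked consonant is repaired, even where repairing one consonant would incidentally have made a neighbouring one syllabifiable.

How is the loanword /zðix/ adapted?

Syllabifying with onset maximization leaves /z/ stranded (at most one coda consonant is licensed; onsets are limited to one consonant).
Each unlicensed consonant becomes the onset of a new syllable: /z/ → /zi/.

ziðix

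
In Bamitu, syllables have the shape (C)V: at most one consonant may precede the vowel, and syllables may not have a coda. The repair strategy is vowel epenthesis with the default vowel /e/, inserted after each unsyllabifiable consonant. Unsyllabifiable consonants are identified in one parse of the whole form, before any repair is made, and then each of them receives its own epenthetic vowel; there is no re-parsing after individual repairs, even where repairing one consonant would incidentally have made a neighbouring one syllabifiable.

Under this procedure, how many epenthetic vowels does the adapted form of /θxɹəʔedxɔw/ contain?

4

The unsyllabifiable consonants are /θ/, /x/, /d/, /w/; each receives one epenthetic vowel.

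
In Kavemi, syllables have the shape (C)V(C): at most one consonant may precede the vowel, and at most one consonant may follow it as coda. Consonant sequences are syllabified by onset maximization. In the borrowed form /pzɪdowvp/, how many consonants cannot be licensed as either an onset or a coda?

3

Under (C)V(C), the unsyllabifiable consonants are /p/, /v/, /p/ (at most one coda consonant is licensed; onsets are limited to one consonant).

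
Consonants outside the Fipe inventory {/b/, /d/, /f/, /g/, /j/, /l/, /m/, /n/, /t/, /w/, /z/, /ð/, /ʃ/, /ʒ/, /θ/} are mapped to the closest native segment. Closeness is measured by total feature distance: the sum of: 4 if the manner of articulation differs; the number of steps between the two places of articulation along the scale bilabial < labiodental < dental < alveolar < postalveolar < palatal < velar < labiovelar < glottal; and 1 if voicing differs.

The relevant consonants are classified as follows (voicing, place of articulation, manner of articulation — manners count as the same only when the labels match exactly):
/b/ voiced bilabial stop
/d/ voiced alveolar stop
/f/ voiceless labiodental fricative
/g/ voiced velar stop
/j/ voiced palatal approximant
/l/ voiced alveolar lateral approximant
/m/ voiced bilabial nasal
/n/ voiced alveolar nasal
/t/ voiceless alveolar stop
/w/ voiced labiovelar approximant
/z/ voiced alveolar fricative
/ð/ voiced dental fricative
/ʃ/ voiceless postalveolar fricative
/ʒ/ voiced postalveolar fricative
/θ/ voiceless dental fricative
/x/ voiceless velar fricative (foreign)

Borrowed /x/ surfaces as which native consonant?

ʃ

/ʃ/ is closest: same manner (fricative), place distance 2 (velar→postalveolar), same voicing; total 2. Next closest is /ʒ/ at distance 3.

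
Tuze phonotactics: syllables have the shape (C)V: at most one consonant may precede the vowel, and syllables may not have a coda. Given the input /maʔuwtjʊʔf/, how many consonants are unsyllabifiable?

The consonants /w/, /t/, /ʔ/, /f/ cannot be parsed into a legal (C)V syllable (no codas are permitted; onsets are limited to one consonant).

4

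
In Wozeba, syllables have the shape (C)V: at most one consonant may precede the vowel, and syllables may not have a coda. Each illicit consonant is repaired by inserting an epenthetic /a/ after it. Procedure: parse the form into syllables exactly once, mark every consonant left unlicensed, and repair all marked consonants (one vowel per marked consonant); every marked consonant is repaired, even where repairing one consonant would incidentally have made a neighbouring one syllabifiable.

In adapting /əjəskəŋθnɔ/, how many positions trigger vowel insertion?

The unsyllabifiable consonants are /s/, /ŋ/, /θ/; each receives one epenthetic vowel.

3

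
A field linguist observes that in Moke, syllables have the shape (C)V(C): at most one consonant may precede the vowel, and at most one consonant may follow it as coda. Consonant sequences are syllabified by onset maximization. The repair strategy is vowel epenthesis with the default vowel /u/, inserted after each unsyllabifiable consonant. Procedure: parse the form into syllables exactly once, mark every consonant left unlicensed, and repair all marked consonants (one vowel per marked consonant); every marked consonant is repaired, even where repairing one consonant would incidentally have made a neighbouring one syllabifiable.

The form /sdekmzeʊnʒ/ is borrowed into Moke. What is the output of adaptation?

sudekmuzeʊnʒu

Under (C)V(C), the unsyllabifiable consonants are /s/, /m/, /ʒ/ (at most one coda consonant is licensed; onsets are limited to one consonant).
Inserting the epenthetic vowel yields /s/ → /su/, /m/ → /mu/, /ʒ/ → /ʒu/.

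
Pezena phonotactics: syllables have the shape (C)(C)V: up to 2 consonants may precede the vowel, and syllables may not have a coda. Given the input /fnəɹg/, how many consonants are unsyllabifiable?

Syllabifying with onset maximization leaves /ɹ/, /g/ stranded (no codas are permitted; onsets may contain at most 2 consonants).

2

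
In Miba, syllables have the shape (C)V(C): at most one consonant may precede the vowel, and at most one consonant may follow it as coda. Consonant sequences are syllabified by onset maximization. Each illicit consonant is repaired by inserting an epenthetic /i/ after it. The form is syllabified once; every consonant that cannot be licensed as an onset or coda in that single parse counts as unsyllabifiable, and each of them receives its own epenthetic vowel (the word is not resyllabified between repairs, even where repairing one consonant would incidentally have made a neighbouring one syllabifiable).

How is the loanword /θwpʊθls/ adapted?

Syllabifying with onset maximization leaves /θ/, /w/, /l/, /s/ stranded (at most one coda consonant is licensed; onsets are limited to one consonant).
Inserting the epenthetic vowel yields /θ/ → /θi/, /w/ → /wi/, /l/ → /li/, /s/ → /si/.

θiwipʊθlisi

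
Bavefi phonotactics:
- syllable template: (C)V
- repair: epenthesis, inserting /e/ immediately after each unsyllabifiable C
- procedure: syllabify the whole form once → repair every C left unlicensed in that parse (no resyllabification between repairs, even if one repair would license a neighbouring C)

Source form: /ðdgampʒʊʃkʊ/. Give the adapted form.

The consonants /ð/, /d/, /m/, /p/, /ʃ/ cannot be parsed into a legal (C)V syllable (no codas are permitted; onsets are limited to one consonant).
Each unlicensed consonant becomes the onset of a new syllable: /ð/ → /ðe/, /d/ → /de/, /m/ → /me/, /p/ → /pe/, /ʃ/ → /ʃe/.

ðedegamepeʒʊʃekʊ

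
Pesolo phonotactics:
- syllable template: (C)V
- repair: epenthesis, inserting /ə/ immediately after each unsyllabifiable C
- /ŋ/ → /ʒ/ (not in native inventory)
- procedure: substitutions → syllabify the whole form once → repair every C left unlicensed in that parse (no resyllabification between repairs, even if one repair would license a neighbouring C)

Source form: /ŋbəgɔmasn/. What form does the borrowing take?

Substitution: /ŋ/ → /ʒ/, giving /ʒbəgɔmasn/.
Under (C)V, the unsyllabifiable consonants are /ʒ/, /s/, /n/ (no codas are permitted; onsets are limited to one consonant).
Epenthesis after each stranded consonant: /ʒ/ → /ʒə/, /s/ → /sə/, /n/ → /nə/.

ʒəbəgɔmasənə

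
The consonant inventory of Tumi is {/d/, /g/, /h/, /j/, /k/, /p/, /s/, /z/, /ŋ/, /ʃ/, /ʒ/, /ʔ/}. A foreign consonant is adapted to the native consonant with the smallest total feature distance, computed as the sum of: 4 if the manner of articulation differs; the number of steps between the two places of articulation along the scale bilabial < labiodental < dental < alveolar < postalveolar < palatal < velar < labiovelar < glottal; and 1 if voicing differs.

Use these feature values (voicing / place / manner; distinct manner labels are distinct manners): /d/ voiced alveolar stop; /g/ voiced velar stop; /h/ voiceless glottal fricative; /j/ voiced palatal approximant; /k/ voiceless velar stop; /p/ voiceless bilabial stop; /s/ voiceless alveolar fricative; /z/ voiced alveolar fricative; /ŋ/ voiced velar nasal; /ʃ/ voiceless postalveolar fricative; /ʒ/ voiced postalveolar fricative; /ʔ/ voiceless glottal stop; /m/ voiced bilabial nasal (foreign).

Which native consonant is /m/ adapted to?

p

/p/ is closest: manner differs (nasal→stop, +4), place distance 0 (bilabial→bilabial), voicing differs (+1); total 5. Next closest is /ŋ/ at distance 6.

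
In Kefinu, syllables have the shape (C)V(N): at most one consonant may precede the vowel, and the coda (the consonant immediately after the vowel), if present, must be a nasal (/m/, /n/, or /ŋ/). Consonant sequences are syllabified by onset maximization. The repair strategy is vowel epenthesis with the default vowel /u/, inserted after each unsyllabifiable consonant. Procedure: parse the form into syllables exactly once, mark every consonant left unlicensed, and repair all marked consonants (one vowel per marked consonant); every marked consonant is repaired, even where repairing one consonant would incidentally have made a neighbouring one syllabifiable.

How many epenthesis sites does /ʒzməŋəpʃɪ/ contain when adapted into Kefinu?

3

The unsyllabifiable consonants are /ʒ/, /z/, /p/; each receives one epenthetic vowel.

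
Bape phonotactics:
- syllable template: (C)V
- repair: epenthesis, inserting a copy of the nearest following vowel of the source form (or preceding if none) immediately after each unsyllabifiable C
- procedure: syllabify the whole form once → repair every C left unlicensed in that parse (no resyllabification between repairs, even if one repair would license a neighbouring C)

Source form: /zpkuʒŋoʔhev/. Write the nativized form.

Syllabifying with onset maximization leaves /z/, /p/, /ʒ/, /ʔ/, /v/ stranded (no codas are permitted; onsets are limited to one consonant).
Epenthesis after each stranded consonant: /z/ → /zu/, /p/ → /pu/, /ʒ/ → /ʒo/, /ʔ/ → /ʔe/, /v/ → /ve/.

zupukuʒoŋoʔeheve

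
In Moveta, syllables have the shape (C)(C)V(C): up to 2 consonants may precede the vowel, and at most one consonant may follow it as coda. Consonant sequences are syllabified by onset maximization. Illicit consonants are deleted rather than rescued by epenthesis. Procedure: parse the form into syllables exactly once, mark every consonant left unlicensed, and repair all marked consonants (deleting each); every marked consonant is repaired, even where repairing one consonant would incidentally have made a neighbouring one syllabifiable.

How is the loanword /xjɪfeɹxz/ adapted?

The consonants /x/, /z/ cannot be parsed into a legal (C)(C)V(C) syllable (at most one coda consonant is licensed; onsets may contain at most 2 consonants).
Deleting the stranded consonants removes /x/, /z/.

xjɪfeɹ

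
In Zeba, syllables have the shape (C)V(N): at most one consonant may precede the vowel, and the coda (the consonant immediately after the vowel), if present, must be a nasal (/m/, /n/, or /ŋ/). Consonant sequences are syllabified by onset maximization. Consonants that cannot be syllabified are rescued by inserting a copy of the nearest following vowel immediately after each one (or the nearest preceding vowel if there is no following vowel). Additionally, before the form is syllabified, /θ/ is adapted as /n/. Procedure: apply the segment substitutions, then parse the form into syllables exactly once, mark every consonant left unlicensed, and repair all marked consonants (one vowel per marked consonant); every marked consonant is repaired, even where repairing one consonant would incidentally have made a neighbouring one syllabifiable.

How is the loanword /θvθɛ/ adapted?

nɛvɛnɛ

Substitution: /θ/ → /n/, giving /nvnɛ/.
Under (C)V(N), the unsyllabifiable consonants are /n/, /v/ (only a nasal (/m/, /n/, or /ŋ/) is licensed in coda position; onsets are limited to one consonant).
Inserting the epenthetic vowel yields /n/ → /nɛ/, /v/ → /vɛ/.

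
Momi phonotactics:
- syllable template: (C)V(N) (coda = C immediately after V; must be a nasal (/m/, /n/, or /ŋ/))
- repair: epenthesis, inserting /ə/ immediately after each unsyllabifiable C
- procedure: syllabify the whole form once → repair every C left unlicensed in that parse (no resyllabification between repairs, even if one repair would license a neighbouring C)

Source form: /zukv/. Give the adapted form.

Syllabifying with onset maximization leaves /k/, /v/ stranded (only a nasal (/m/, /n/, or /ŋ/) is licensed in coda position; onsets are limited to one consonant).
Each unlicensed consonant becomes the onset of a new syllable: /k/ → /kə/, /v/ → /və/.

zukəvə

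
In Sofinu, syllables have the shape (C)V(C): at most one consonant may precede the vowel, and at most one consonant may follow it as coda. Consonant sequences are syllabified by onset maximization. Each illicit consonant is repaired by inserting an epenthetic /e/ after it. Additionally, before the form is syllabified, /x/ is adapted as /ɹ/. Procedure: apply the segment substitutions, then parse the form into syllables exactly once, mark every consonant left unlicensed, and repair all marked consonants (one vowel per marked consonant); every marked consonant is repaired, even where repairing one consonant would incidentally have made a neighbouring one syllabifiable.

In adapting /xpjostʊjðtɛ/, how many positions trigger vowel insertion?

3

After substitution the input is /ɹpjostʊjðtɛ/.
The unsyllabifiable consonants are /ɹ/, /p/, /ð/; each receives one epenthetic vowel.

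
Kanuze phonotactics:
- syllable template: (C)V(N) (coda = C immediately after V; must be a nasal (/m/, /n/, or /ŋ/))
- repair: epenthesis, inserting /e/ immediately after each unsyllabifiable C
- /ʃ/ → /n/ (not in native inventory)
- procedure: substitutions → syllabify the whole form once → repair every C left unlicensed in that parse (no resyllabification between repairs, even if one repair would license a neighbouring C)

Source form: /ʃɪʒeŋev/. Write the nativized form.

nɪʒeŋeve

Substitution: /ʃ/ → /n/, giving /nɪʒeŋev/.
The consonants /v/ cannot be parsed into a legal (C)V(N) syllable (only a nasal (/m/, /n/, or /ŋ/) is licensed in coda position; onsets are limited to one consonant).
Epenthesis after each stranded consonant: /v/ → /ve/.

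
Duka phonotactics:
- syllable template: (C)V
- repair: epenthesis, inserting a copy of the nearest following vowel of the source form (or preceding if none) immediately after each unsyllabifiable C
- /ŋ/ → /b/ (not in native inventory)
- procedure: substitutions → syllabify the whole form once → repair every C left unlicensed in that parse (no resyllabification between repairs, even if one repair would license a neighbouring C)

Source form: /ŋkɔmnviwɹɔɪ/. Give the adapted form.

Substitution: /ŋ/ → /b/, giving /bkɔmnviwɹɔɪ/.
Syllabifying with onset maximization leaves /b/, /m/, /n/, /w/ stranded (no codas are permitted; onsets are limited to one consonant).
Inserting the epenthetic vowel yields /b/ → /bɔ/, /m/ → /mi/, /n/ → /ni/, /w/ → /wɔ/.

bɔkɔminiviwɔɹɔɪ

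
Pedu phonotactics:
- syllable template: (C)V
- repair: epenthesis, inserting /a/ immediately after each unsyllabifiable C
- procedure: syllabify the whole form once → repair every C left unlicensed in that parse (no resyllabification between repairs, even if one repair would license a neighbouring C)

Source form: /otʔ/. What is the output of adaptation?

otaʔa

Under (C)V, the unsyllabifiable consonants are /t/, /ʔ/ (no codas are permitted; onsets are limited to one consonant).
Epenthesis after each stranded consonant: /t/ → /ta/, /ʔ/ → /ʔa/.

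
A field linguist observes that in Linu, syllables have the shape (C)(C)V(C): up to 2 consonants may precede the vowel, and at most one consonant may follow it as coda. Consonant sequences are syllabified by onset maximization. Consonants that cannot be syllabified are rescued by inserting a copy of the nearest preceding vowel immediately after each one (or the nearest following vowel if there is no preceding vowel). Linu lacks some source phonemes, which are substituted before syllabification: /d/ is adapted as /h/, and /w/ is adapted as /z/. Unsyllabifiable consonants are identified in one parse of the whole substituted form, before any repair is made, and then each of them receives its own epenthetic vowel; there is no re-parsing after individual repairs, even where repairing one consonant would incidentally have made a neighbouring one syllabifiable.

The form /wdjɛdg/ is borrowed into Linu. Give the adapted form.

zɛhjɛhgɛ

Substitution: /w/ → /z/, /d/ → /h/, giving /zhjɛhg/.
Under (C)(C)V(C), the unsyllabifiable consonants are /z/, /g/ (at most one coda consonant is licensed; onsets may contain at most 2 consonants).
Epenthesis after each stranded consonant: /z/ → /zɛ/, /g/ → /gɛ/.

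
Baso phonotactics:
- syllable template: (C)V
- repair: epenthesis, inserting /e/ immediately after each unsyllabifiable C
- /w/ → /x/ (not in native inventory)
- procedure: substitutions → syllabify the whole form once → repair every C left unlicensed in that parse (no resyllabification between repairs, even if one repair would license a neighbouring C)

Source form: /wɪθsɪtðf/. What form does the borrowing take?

xɪθesɪteðefe

Substitution: /w/ → /x/, giving /xɪθsɪtðf/.
Under (C)V, the unsyllabifiable consonants are /θ/, /t/, /ð/, /f/ (no codas are permitted; onsets are limited to one consonant).
Each unlicensed consonant becomes the onset of a new syllable: /θ/ → /θe/, /t/ → /te/, /ð/ → /ðe/, /f/ → /fe/.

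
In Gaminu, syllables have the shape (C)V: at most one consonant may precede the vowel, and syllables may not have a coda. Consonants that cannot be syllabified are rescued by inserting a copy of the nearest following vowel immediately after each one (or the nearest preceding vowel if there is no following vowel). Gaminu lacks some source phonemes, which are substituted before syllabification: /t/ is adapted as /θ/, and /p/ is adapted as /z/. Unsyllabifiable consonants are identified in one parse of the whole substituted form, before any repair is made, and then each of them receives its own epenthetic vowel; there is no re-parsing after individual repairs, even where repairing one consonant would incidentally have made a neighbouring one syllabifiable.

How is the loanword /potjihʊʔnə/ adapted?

Substitution: /p/ → /z/, /t/ → /θ/, giving /zoθjihʊʔnə/.
Under (C)V, the unsyllabifiable consonants are /θ/, /ʔ/ (no codas are permitted; onsets are limited to one consonant).
Each unlicensed consonant becomes the onset of a new syllable: /θ/ → /θi/, /ʔ/ → /ʔə/.

zoθijihʊʔənə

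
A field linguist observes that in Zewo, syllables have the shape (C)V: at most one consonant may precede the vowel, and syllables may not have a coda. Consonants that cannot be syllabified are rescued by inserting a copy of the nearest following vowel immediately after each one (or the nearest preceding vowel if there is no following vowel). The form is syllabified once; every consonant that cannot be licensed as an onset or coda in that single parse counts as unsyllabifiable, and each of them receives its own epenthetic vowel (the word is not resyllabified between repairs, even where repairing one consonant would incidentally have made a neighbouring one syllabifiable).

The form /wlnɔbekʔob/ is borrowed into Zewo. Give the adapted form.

wɔlɔnɔbekoʔobo

The consonants /w/, /l/, /k/, /b/ cannot be parsed into a legal (C)V syllable (no codas are permitted; onsets are limited to one consonant).
Inserting the epenthetic vowel yields /w/ → /wɔ/, /l/ → /lɔ/, /k/ → /ko/, /b/ → /bo/.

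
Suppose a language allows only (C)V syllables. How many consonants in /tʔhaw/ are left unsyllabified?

Under (C)V, the unsyllabifiable consonants are /t/, /ʔ/, /w/ (no codas are permitted; onsets are limited to one consonant).

3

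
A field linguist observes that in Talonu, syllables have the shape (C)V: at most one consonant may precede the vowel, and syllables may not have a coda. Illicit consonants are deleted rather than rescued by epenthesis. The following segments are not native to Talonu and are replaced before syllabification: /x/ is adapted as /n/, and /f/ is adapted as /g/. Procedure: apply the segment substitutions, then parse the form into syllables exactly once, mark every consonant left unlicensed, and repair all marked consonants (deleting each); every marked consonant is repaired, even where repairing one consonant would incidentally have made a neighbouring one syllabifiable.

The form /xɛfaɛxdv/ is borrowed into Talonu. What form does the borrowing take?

nɛgaɛ

Substitution: /x/ → /n/, /f/ → /g/, giving /nɛgaɛndv/.
Under (C)V, the unsyllabifiable consonants are /n/, /d/, /v/ (no codas are permitted; onsets are limited to one consonant).
Deleting the stranded consonants removes /n/, /d/, /v/.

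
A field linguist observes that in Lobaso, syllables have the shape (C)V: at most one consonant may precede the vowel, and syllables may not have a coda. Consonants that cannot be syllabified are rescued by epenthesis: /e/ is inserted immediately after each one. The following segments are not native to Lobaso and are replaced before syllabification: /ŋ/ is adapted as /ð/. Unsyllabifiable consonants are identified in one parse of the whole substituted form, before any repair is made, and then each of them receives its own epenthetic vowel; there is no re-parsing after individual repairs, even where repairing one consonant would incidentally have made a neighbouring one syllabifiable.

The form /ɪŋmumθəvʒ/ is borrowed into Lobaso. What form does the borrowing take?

Substitution: /ŋ/ → /ð/, giving /ɪðmumθəvʒ/.
The consonants /ð/, /m/, /v/, /ʒ/ cannot be parsed into a legal (C)V syllable (no codas are permitted; onsets are limited to one consonant).
Inserting the epenthetic vowel yields /ð/ → /ðe/, /m/ → /me/, /v/ → /ve/, /ʒ/ → /ʒe/.

ɪðemumeθəveʒe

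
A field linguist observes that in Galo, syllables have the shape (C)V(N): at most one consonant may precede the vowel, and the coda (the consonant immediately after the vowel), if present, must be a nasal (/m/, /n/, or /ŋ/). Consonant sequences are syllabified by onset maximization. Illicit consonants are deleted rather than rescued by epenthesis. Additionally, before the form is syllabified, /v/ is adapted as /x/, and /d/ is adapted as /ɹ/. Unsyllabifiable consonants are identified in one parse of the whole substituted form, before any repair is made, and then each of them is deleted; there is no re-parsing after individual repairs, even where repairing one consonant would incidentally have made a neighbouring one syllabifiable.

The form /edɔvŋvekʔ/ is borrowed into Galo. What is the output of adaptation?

Substitution: /d/ → /ɹ/, /v/ → /x/, giving /eɹɔxŋxekʔ/.
Under (C)V(N), the unsyllabifiable consonants are /x/, /ŋ/, /k/, /ʔ/ (only a nasal (/m/, /n/, or /ŋ/) is licensed in coda position; onsets are limited to one consonant).
Deleting the stranded consonants removes /x/, /ŋ/, /k/, /ʔ/.

eɹɔxe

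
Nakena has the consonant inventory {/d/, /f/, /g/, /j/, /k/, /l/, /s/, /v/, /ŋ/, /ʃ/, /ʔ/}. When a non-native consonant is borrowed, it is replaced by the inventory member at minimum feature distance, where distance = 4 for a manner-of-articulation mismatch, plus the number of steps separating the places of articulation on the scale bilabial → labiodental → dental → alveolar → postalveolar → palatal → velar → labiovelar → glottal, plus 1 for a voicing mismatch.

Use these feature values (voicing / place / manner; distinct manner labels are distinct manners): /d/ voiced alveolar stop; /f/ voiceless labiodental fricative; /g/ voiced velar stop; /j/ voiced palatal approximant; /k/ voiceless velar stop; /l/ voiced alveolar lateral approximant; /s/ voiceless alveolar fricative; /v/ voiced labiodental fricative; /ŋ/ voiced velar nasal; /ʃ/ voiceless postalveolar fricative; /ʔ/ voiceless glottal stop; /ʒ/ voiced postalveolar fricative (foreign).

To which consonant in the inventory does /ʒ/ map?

ʃ

/ʃ/ is closest: same manner (fricative), place distance 0 (postalveolar→postalveolar), voicing differs (+1); total 1. Next closest is /s/ at distance 2.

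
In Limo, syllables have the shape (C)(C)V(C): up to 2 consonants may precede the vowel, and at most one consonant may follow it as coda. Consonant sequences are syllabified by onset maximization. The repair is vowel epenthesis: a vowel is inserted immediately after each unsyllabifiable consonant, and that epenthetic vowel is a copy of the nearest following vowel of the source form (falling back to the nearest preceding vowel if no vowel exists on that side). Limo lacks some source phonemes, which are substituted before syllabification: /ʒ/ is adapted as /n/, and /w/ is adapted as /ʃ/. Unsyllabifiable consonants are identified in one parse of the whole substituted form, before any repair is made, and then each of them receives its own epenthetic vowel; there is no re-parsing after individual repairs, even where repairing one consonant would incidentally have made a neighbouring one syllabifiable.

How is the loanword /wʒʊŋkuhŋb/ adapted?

ʃnʊŋkuhŋubu

Substitution: /w/ → /ʃ/, /ʒ/ → /n/, giving /ʃnʊŋkuhŋb/.
Syllabifying with onset maximization leaves /ŋ/, /b/ stranded (at most one coda consonant is licensed; onsets may contain at most 2 consonants).
Inserting the epenthetic vowel yields /ŋ/ → /ŋu/, /b/ → /bu/.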